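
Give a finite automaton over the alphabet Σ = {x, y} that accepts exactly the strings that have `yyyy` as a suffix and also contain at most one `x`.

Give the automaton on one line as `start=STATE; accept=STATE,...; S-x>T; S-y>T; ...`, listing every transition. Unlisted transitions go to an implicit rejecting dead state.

start=S0; accept=S11,S13; S0-x>S1; S0-y>S2; S1-x>S3; S1-y>S4; S2-x>S1; S2-y>S5; S3-x>S3; S3-y>S6; S4-x>S3; S4-y>S7; S5-x>S1; S5-y>S8; S6-x>S3; S6-y>S9; S7-x>S3; S7-y>S10; S8-x>S1; S8-y>S11; S9-x>S3; S9-y>S12; S10-x>S3; S10-y>S13; S11-x>S1; S11-y>S11; S12-x>S3; S12-y>S14; S13-x>S3; S13-y>S13; S14-x>S3; S14-y>S14

Handle the two conditions separately and then intersect. One (5 states) tracks how much of the suffix `yyyy` has currently been matched; the other (3 states) tracks the count of `x`s, saturating at 2. Each combined state is a pair, one component from each; accept when both components accept.
          x    y  
>  S0     S1   S2 
   S1     S3   S4 
   S2     S1   S5 
   S3     S3   S6 
   S4     S3   S7 
   S5     S1   S8 
   S6     S3   S9 
   S7     S3  S10 
   S8     S1  S11 
   S9     S3  S12 
   S10    S3  S13 
 * S11    S1  S11 
   S12    S3  S14 
 * S13    S3  S13 
   S14    S3  S14 
(> = start, * = accepting)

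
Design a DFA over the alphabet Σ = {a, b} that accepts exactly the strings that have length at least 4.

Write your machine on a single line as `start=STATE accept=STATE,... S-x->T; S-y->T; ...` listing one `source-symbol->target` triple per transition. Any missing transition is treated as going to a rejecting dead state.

start=S0; accept=S4,S5; S0-a->S1; S0-b->S1; S1-a->S2; S1-b->S2; S2-a->S3; S2-b->S3; S3-a->S4; S3-b->S4; S4-a->S5; S4-b->S5; S5-a->S5; S5-b->S5

We only need to distinguish lengths 0, 1, …, 4, and '>4'. Chain S0 → S1 → S2 → S3 → S4 → S5 on every symbol, with S5 looping. Accepting states: {S4, S5}.
6 states suffice.
        a   b  
>  S0   S1  S1 
   S1   S2  S2 
   S2   S3  S3 
   S3   S4  S4 
 * S4   S5  S5 
 * S5   S5  S5 
(> = start, * = accepting)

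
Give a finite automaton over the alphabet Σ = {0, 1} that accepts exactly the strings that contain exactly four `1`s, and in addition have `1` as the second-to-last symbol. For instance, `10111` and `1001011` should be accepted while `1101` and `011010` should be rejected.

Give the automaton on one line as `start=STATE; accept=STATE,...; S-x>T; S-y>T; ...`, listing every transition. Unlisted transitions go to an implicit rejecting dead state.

start=s0; accept=s14,s17; s0-0>s1; s0-1>s2; s1-0>s3; s1-1>s4; s2-0>s5; s2-1>s6; s3-0>s3; s3-1>s4; s4-0>s5; s4-1>s6; s5-0>s7; s5-1>s8; s6-0>s9; s6-1>s10; s7-0>s7; s7-1>s8; s8-0>s9; s8-1>s10; s9-0>s11; s9-1>s12; s10-0>s13; s10-1>s14; s11-0>s11; s11-1>s12; s12-0>s13; s12-1>s14; s13-0>s15; s13-1>s16; s14-0>s17; s14-1>s18; s15-0>s15; s15-1>s16; s16-0>s17; s16-1>s18; s17-0>s19; s17-1>s20; s18-0>s21; s18-1>s18; s19-0>s19; s19-1>s20; s20-0>s21; s20-1>s18; s21-0>s22; s21-1>s20; s22-0>s22; s22-1>s20

Handle the two conditions separately and then intersect. One (6 states) tracks the count of `1`s, saturating at 5; the other (7 states) tracks the last 2 symbols read. Each combined state is a pair, one component from each; accept when both components accept.
          0    1  
>  s0     s1   s2 
   s1     s3   s4 
   s2     s5   s6 
   s3     s3   s4 
   s4     s5   s6 
   s5     s7   s8 
   s6     s9  s10 
   s7     s7   s8 
   s8     s9  s10 
   s9    s11  s12 
   s10   s13  s14 
   s11   s11  s12 
   s12   s13  s14 
   s13   s15  s16 
 * s14   s17  s18 
   s15   s15  s16 
   s16   s17  s18 
 * s17   s19  s20 
   s18   s21  s18 
   s19   s19  s20 
   s20   s21  s18 
   s21   s22  s20 
   s22   s22  s20 
(> = start, * = accepting)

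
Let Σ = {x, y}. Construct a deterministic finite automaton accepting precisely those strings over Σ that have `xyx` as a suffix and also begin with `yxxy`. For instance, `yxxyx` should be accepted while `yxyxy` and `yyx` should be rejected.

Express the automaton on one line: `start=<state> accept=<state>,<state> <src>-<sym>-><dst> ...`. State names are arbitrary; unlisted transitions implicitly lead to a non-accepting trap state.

Handle the two conditions separately and then intersect. One (4 states) tracks how much of the suffix `xyx` has currently been matched; the other (6 states) tracks whether the input so far still matches the prefix `yxxy`. Each combined state is a pair, one component from each; accept when both components accept. Equivalent product states are then merged.
With 9 states:
        x   y  
>  q0   q1  q2 
   q1   q1  q1 
   q2   q3  q1 
   q3   q4  q1 
   q4   q1  q5 
   q5   q6  q7 
 * q6   q8  q5 
   q7   q8  q7 
   q8   q8  q5 
(> = start, * = accepting)

start=q0 accept=q6 q0-x->q1 q0-y->q2 q1-x->q1 q1-y->q1 q2-x->q3 q2-y->q1 q3-x->q4 q3-y->q1 q4-x->q1 q4-y->q5 q5-x->q6 q5-y->q7 q6-x->q8 q6-y->q5 q7-x->q8 q7-y->q7 q8-x->q8 q8-y->q5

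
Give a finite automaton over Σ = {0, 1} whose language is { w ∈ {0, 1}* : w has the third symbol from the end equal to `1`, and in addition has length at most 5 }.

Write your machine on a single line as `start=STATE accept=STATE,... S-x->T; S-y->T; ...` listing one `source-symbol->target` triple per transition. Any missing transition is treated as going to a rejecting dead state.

start=q0; accept=q11,q12,q13,q14; q0-0->q1; q0-1->q2; q1-0->q3; q1-1->q4; q2-0->q5; q2-1->q6; q3-0->q7; q3-1->q8; q4-0->q9; q4-1->q10; q5-0->q11; q5-1->q12; q6-0->q13; q6-1->q14; q7-0->q7; q7-1->q7; q8-0->q9; q8-1->q9; q9-0->q11; q9-1->q11; q10-0->q13; q10-1->q13; q11-0->q7; q11-1->q7; q12-0->q9; q12-1->q9; q13-0->q11; q13-1->q11; q14-0->q13; q14-1->q13

Run two small machines in parallel and take their product. The first has 15 states tracking the last 3 symbols read; the second has 7 states tracking the input length, saturating at 6. A product state is a pair (one from each), accepting exactly when both do. Minimizing collapses redundant product states.
With 15 states:
          0    1  
>  q0     q1   q2 
   q1     q3   q4 
   q2     q5   q6 
   q3     q7   q8 
   q4     q9  q10 
   q5    q11  q12 
   q6    q13  q14 
   q7     q7   q7 
   q8     q9   q9 
   q9    q11  q11 
   q10   q13  q13 
 * q11    q7   q7 
 * q12    q9   q9 
 * q13   q11  q11 
 * q14   q13  q13 
(> = start, * = accepting)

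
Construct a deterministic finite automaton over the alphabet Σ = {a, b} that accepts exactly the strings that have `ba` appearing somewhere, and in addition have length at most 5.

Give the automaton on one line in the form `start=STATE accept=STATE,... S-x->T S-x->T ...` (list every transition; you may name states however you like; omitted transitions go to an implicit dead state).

start=S0 accept=S5,S8,S11,S12 S0-a->S1 S0-b->S2 S1-a->S3 S1-b->S4 S2-a->S5 S2-b->S4 S3-a->S6 S3-b->S7 S4-a->S8 S4-b->S7 S5-a->S8 S5-b->S8 S6-a->S9 S6-b->S10 S7-a->S11 S7-b->S10 S8-a->S11 S8-b->S11 S9-a->S9 S9-b->S9 S10-a->S12 S10-b->S9 S11-a->S12 S11-b->S12 S12-a->S9 S12-b->S9

Run two small machines in parallel and take their product. The first has 3 states tracking whether and how much of `ba` has been seen; the second has 7 states tracking the input length, saturating at 6. A product state is a pair (one from each), accepting exactly when both do. After merging equivalent states the machine shrinks.
          a    b  
>  S0     S1   S2 
   S1     S3   S4 
   S2     S5   S4 
   S3     S6   S7 
   S4     S8   S7 
 * S5     S8   S8 
   S6     S9  S10 
   S7    S11  S10 
 * S8    S11  S11 
   S9     S9   S9 
   S10   S12   S9 
 * S11   S12  S12 
 * S12    S9   S9 
(> = start, * = accepting)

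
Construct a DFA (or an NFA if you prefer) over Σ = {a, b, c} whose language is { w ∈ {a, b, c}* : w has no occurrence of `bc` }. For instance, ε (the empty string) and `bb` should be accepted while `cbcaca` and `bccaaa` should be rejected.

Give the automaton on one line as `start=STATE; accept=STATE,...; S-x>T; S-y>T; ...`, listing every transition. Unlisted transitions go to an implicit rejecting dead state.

Track partial matches of the forbidden pattern `bc`. State S2 is a dead state reached once `bc` has occurred; every other state accepts. S0 means no part of `bc` is currently matched.
3 states suffice.
        a   b   c  
>* S0   S0  S1  S0 
 * S1   S0  S1  S2 
   S2   S2  S2  S2 
(> = start, * = accepting)

start=S0; accept=S0,S1; S0-a>S0; S0-b>S1; S0-c>S0; S1-a>S0; S1-b>S1; S1-c>S2; S2-a>S2; S2-b>S2; S2-c>S2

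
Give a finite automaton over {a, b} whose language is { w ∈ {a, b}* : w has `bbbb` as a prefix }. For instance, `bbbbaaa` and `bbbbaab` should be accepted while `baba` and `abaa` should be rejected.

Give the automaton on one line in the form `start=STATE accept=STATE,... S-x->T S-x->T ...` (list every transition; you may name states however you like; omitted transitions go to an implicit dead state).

start=q0 accept=q4 q0-a->q5 q0-b->q1 q1-a->q5 q1-b->q2 q2-a->q5 q2-b->q3 q3-a->q5 q3-b->q4 q4-a->q4 q4-b->q4 q5-a->q5 q5-b->q5

Check the first 4 symbols one by one: q0 through q3 record how many have matched `bbbb` so far; any wrong symbol goes to the dead state q5. After all 4 match we enter the accepting sink q4.
6 states suffice.
        a   b  
>  q0   q5  q1 
   q1   q5  q2 
   q2   q5  q3 
   q3   q5  q4 
 * q4   q4  q4 
   q5   q5  q5 
(> = start, * = accepting)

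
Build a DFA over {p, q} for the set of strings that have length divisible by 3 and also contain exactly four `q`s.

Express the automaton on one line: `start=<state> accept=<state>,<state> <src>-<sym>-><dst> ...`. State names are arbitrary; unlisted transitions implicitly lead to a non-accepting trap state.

Handle the two conditions separately and then intersect. The first has 3 states tracking the input length modulo 3; the second has 6 states tracking the count of `q`s, saturating at 5. A product state is a pair (one from each), accepting exactly when both do. Minimizing collapses redundant product states.
       p  q 
>  A   B  C 
   B   D  E 
   C   E  F 
   D   A  G 
   E   G  H 
   F   H  I 
   G   C  J 
   H   J  K 
   I   K  L 
   J   F  M 
   K   M  N 
   L   N  O 
   M   I  P 
   N   P  O 
   O   O  O 
 * P   L  O 
(> = start, * = accepting)

start=A accept=P A-p->B A-q->C B-p->D B-q->E C-p->E C-q->F D-p->A D-q->G E-p->G E-q->H F-p->H F-q->I G-p->C G-q->J H-p->J H-q->K I-p->K I-q->L J-p->F J-q->M K-p->M K-q->N L-p->N L-q->O M-p->I M-q->P N-p->P N-q->O O-p->O O-q->O P-p->L P-q->O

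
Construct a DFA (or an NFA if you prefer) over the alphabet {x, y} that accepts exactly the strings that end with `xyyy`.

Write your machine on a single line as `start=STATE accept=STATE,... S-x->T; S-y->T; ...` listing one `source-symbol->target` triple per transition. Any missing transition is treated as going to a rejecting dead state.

start=s0; accept=s4; s0-x->s1; s0-y->s0; s1-x->s1; s1-y->s2; s2-x->s1; s2-y->s3; s3-x->s1; s3-y->s4; s4-x->s1; s4-y->s0

Remember how much of `xyyy` the current input suffix matches. State s0 means no match yet; s1 means the last symbol is `x`; s2 means the last 2 symbols are `xy`; s3 means the last 3 symbols are `xyy`; s4 means the last 4 symbols are `xyyy`. Only s4 accepts. On a mismatch, fall back to the longest proper suffix that is still a prefix of `xyyy`.
        x   y  
>  s0   s1  s0 
   s1   s1  s2 
   s2   s1  s3 
   s3   s1  s4 
 * s4   s1  s0 
(> = start, * = accepting)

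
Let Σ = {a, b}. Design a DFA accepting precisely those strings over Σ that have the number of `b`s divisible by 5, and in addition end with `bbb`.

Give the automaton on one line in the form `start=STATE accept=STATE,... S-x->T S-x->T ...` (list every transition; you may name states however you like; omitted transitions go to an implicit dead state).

start=s0 accept=s7 s0-a->s0 s0-b->s1 s1-a->s1 s1-b->s2 s2-a->s2 s2-b->s3 s3-a->s4 s3-b->s5 s4-a->s4 s4-b->s6 s5-a->s6 s5-b->s7 s6-a->s6 s6-b->s0 s7-a->s0 s7-b->s1

Build one automaton per condition and run them in lockstep. One (5 states) tracks the count of `b`s modulo 5; the other (4 states) tracks how much of the suffix `bbb` has currently been matched. Each combined state is a pair, one component from each; accept when both components accept. Equivalent product states are then merged.
        a   b  
>  s0   s0  s1 
   s1   s1  s2 
   s2   s2  s3 
   s3   s4  s5 
   s4   s4  s6 
   s5   s6  s7 
   s6   s6  s0 
 * s7   s0  s1 
(> = start, * = accepting)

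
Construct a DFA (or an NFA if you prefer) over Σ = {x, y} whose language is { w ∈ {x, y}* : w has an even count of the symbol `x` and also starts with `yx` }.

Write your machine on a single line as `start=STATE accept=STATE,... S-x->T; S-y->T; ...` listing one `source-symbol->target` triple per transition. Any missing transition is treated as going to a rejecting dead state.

start=s0; accept=s5; s0-x->s1; s0-y->s2; s1-x->s3; s1-y->s1; s2-x->s4; s2-y->s3; s3-x->s1; s3-y->s3; s4-x->s5; s4-y->s4; s5-x->s4; s5-y->s5

Handle the two conditions separately and then intersect. The first has 2 states tracking the count of `x`s modulo 2; the second has 4 states tracking whether the input so far still matches the prefix `yx`. A product state is a pair (one from each), accepting exactly when both do.
6 states suffice.
        x   y  
>  s0   s1  s2 
   s1   s3  s1 
   s2   s4  s3 
   s3   s1  s3 
   s4   s5  s4 
 * s5   s4  s5 
(> = start, * = accepting)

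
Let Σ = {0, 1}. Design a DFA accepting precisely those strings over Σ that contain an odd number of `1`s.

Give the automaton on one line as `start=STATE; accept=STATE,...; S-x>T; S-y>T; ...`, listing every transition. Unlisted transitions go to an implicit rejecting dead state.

start=q0; accept=q1; q0-0>q0; q0-1>q1; q1-0>q1; q1-1>q0

The only thing that matters is how many `1`s have appeared, reduced mod 2. Use one state per residue: q0 for 0, …, q1 for 1. Reading `1` moves to the next residue; anything else stays put. q1 is accepting.
With 2 states:
        0   1  
>  q0   q0  q1 
 * q1   q1  q0 
(> = start, * = accepting)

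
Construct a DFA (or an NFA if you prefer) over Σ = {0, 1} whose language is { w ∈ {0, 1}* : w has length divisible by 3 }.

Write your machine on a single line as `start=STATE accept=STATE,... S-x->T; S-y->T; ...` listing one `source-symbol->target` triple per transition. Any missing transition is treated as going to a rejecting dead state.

start=s0; accept=s0; s0-0->s1; s0-1->s1; s1-0->s2; s1-1->s2; s2-0->s0; s2-1->s0

Count input length modulo 3: every symbol advances one step around the cycle s0 → s1 → s2 → s0. Accept at s0.
With 3 states:
        0   1  
>* s0   s1  s1 
   s1   s2  s2 
   s2   s0  s0 
(> = start, * = accepting)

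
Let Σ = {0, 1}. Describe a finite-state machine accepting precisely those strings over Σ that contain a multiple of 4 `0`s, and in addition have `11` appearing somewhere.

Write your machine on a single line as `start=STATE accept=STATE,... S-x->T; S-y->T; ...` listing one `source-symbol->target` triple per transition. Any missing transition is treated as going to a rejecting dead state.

Build one automaton per condition and run them in lockstep. One (4 states) tracks the count of `0`s modulo 4; the other (3 states) tracks whether and how much of `11` has been seen. Each combined state is a pair, one component from each; accept when both components accept.
12 states suffice.
          0    1  
>  q0     q1   q2 
   q1     q3   q4 
   q2     q1   q5 
   q3     q6   q7 
   q4     q3   q8 
 * q5     q8   q5 
   q6     q0   q9 
   q7     q6  q10 
   q8    q10   q8 
   q9     q0  q11 
   q10   q11  q10 
   q11    q5  q11 
(> = start, * = accepting)

start=q0; accept=q5; q0-0->q1; q0-1->q2; q1-0->q3; q1-1->q4; q2-0->q1; q2-1->q5; q3-0->q6; q3-1->q7; q4-0->q3; q4-1->q8; q5-0->q8; q5-1->q5; q6-0->q0; q6-1->q9; q7-0->q6; q7-1->q10; q8-0->q10; q8-1->q8; q9-0->q0; q9-1->q11; q10-0->q11; q10-1->q10; q11-0->q5; q11-1->q11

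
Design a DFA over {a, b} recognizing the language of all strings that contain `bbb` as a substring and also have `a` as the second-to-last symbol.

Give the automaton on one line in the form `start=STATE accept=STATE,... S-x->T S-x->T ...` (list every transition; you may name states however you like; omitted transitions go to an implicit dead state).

start=q0 accept=q9,q10 q0-a->q1 q0-b->q2 q1-a->q3 q1-b->q4 q2-a->q5 q2-b->q6 q3-a->q3 q3-b->q4 q4-a->q5 q4-b->q6 q5-a->q3 q5-b->q4 q6-a->q5 q6-b->q7 q7-a->q8 q7-b->q7 q8-a->q9 q8-b->q10 q9-a->q9 q9-b->q10 q10-a->q8 q10-b->q7

Build one automaton per condition and run them in lockstep. One (4 states) tracks whether and how much of `bbb` has been seen; the other (7 states) tracks the last 2 symbols read. Each combined state is a pair, one component from each; accept when both components accept.
          a    b  
>  q0     q1   q2 
   q1     q3   q4 
   q2     q5   q6 
   q3     q3   q4 
   q4     q5   q6 
   q5     q3   q4 
   q6     q5   q7 
   q7     q8   q7 
   q8     q9  q10 
 * q9     q9  q10 
 * q10    q8   q7 
(> = start, * = accepting)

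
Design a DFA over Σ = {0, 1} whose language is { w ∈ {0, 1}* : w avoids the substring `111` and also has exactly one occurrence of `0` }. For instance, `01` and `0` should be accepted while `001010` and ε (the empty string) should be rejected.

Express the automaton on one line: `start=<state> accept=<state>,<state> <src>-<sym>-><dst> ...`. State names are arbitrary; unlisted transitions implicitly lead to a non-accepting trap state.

Run two small machines in parallel and take their product. One (4 states) tracks partial matches of the forbidden pattern `111`; the other (3 states) tracks the count of `0`s, saturating at 2. Each combined state is a pair, one component from each; accept when both components accept. After merging equivalent states the machine shrinks.
7 states suffice.
        0   1  
>  s0   s1  s2 
 * s1   s3  s4 
   s2   s1  s5 
   s3   s3  s3 
 * s4   s3  s6 
   s5   s1  s3 
 * s6   s3  s3 
(> = start, * = accepting)

start=s0 accept=s1,s4,s6 s0-0->s1 s0-1->s2 s1-0->s3 s1-1->s4 s2-0->s1 s2-1->s5 s3-0->s3 s3-1->s3 s4-0->s3 s4-1->s6 s5-0->s1 s5-1->s3 s6-0->s3 s6-1->s3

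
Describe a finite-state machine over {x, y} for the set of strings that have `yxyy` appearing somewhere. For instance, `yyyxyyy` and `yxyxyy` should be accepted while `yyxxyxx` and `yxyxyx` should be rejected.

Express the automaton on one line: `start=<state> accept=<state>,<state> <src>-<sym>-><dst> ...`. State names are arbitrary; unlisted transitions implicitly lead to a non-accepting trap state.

start=A accept=E A-x->A A-y->B B-x->C B-y->B C-x->A C-y->D D-x->C D-y->E E-x->E E-y->E

Track how much of `yxyy` has been matched so far: state A is no progress, E is the absorbing accept state reached once `yxyy` has occurred. Intermediate states record partial matches; on a mismatch, fall back to the longest reusable overlap.
       x  y 
>  A   A  B 
   B   C  B 
   C   A  D 
   D   C  E 
 * E   E  E 
(> = start, * = accepting)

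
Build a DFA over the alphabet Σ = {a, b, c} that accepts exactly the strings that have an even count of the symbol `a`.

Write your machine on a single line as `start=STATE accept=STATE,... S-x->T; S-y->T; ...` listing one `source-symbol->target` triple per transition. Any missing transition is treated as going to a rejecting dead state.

Keep the running count of `a`s modulo 2: each `a` advances along the cycle q0 → q1 → q0 while other symbols loop. Accept at q0.
        a   b   c  
>* q0   q1  q0  q0 
   q1   q0  q1  q1 
(> = start, * = accepting)

start=q0; accept=q0; q0-a->q1; q0-b->q0; q0-c->q0; q1-a->q0; q1-b->q1; q1-c->q1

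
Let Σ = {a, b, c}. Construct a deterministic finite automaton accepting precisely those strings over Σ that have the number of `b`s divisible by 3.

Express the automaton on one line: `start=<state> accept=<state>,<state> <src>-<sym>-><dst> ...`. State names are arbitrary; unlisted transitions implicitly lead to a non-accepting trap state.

Keep the running count of `b`s modulo 3: each `b` advances along the cycle q0 → q1 → q2 → q0 while other symbols loop. Accept at q0.
With 3 states:
        a   b   c  
>* q0   q0  q1  q0 
   q1   q1  q2  q1 
   q2   q2  q0  q2 
(> = start, * = accepting)

start=q0 accept=q0 q0-a->q0 q0-b->q1 q0-c->q0 q1-a->q1 q1-b->q2 q1-c->q1 q2-a->q2 q2-b->q0 q2-c->q2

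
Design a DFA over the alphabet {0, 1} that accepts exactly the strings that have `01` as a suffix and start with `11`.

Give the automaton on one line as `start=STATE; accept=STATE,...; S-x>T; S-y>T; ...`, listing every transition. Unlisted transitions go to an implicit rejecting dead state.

Handle the two conditions separately and then intersect. The first has 3 states tracking how much of the suffix `01` has currently been matched; the second has 4 states tracking whether the input so far still matches the prefix `11`. A product state is a pair (one from each), accepting exactly when both do. Minimizing collapses redundant product states.
A 6-state machine:
       0  1 
>  A   B  C 
   B   B  B 
   C   B  D 
   D   E  D 
   E   E  F 
 * F   E  D 
(> = start, * = accepting)

start=A; accept=F; A-0>B; A-1>C; B-0>B; B-1>B; C-0>B; C-1>D; D-0>E; D-1>D; E-0>E; E-1>F; F-0>E; F-1>D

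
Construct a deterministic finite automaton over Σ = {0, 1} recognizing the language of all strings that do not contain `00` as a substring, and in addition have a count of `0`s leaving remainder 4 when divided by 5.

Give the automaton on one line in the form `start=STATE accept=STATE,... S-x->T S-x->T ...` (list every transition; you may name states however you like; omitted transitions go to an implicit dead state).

start=q0 accept=q8,q9 q0-0->q1 q0-1->q0 q1-0->q2 q1-1->q3 q2-0->q2 q2-1->q2 q3-0->q4 q3-1->q3 q4-0->q2 q4-1->q5 q5-0->q6 q5-1->q5 q6-0->q2 q6-1->q7 q7-0->q8 q7-1->q7 q8-0->q2 q8-1->q9 q9-0->q10 q9-1->q9 q10-0->q2 q10-1->q0

Build one automaton per condition and run them in lockstep. The first has 3 states tracking partial matches of the forbidden pattern `00`; the second has 5 states tracking the count of `0`s modulo 5. A product state is a pair (one from each), accepting exactly when both do. Equivalent product states are then merged.
An 11-state machine:
          0    1  
>  q0     q1   q0 
   q1     q2   q3 
   q2     q2   q2 
   q3     q4   q3 
   q4     q2   q5 
   q5     q6   q5 
   q6     q2   q7 
   q7     q8   q7 
 * q8     q2   q9 
 * q9    q10   q9 
   q10    q2   q0 
(> = start, * = accepting)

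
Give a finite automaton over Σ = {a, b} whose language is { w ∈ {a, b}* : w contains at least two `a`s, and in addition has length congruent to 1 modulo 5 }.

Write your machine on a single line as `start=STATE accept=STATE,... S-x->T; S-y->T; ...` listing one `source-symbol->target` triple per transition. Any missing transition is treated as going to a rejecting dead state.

Run two small machines in parallel and take their product. One (4 states) tracks the count of `a`s, saturating at 3; the other (5 states) tracks the input length modulo 5. Each combined state is a pair, one component from each; accept when both components accept. Minimizing collapses redundant product states.
A 15-state machine:
          a    b  
>  s0     s1   s2 
   s1     s3   s4 
   s2     s4   s5 
   s3     s6   s6 
   s4     s6   s7 
   s5     s7   s8 
   s6     s9   s9 
   s7     s9  s10 
   s8    s10  s11 
   s9    s12  s12 
   s10   s12  s13 
   s11   s13   s0 
   s12   s14  s14 
   s13   s14   s1 
 * s14    s3   s3 
(> = start, * = accepting)

start=s0; accept=s14; s0-a->s1; s0-b->s2; s1-a->s3; s1-b->s4; s2-a->s4; s2-b->s5; s3-a->s6; s3-b->s6; s4-a->s6; s4-b->s7; s5-a->s7; s5-b->s8; s6-a->s9; s6-b->s9; s7-a->s9; s7-b->s10; s8-a->s10; s8-b->s11; s9-a->s12; s9-b->s12; s10-a->s12; s10-b->s13; s11-a->s13; s11-b->s0; s12-a->s14; s12-b->s14; s13-a->s14; s13-b->s1; s14-a->s3; s14-b->s3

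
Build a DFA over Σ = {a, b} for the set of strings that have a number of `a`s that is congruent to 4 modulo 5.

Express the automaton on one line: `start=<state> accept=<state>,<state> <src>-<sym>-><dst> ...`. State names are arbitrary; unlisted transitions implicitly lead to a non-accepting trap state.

Keep the running count of `a`s modulo 5: each `a` advances along the cycle q0 → q1 → q2 → q3 → q4 → q0 while other symbols loop. Accept at q4.
A 5-state machine:
        a   b  
>  q0   q1  q0 
   q1   q2  q1 
   q2   q3  q2 
   q3   q4  q3 
 * q4   q0  q4 
(> = start, * = accepting)

start=q0 accept=q4 q0-a->q1 q0-b->q0 q1-a->q2 q1-b->q1 q2-a->q3 q2-b->q2 q3-a->q4 q3-b->q3 q4-a->q0 q4-b->q4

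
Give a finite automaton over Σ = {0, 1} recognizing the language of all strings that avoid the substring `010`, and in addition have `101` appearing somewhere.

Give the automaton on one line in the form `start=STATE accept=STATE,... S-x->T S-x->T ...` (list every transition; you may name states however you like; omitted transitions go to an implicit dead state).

Build one automaton per condition and run them in lockstep. One (4 states) tracks partial matches of the forbidden pattern `010`; the other (4 states) tracks whether and how much of `101` has been seen. Each combined state is a pair, one component from each; accept when both components accept. Equivalent product states are then merged.
       0  1 
>  A   B  C 
   B   B  D 
   C   E  C 
   D   F  C 
   E   B  G 
   F   F  F 
 * G   F  H 
 * H   I  H 
 * I   I  G 
(> = start, * = accepting)

start=A accept=G,H,I A-0->B A-1->C B-0->B B-1->D C-0->E C-1->C D-0->F D-1->C E-0->B E-1->G F-0->F F-1->F G-0->F G-1->H H-0->I H-1->H I-0->I I-1->G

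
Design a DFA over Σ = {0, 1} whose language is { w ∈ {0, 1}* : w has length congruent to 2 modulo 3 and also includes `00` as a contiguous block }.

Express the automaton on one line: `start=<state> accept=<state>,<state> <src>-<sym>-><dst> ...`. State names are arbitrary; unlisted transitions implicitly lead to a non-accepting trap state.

Run two small machines in parallel and take their product. One (3 states) tracks the input length modulo 3; the other (3 states) tracks whether and how much of `00` has been seen. Each combined state is a pair, one component from each; accept when both components accept.
9 states suffice.
        0   1  
>  S0   S1  S2 
   S1   S3  S4 
   S2   S5  S4 
 * S3   S6  S6 
   S4   S7  S0 
   S5   S6  S0 
   S6   S8  S8 
   S7   S8  S2 
   S8   S3  S3 
(> = start, * = accepting)

start=S0 accept=S3 S0-0->S1 S0-1->S2 S1-0->S3 S1-1->S4 S2-0->S5 S2-1->S4 S3-0->S6 S3-1->S6 S4-0->S7 S4-1->S0 S5-0->S6 S5-1->S0 S6-0->S8 S6-1->S8 S7-0->S8 S7-1->S2 S8-0->S3 S8-1->S3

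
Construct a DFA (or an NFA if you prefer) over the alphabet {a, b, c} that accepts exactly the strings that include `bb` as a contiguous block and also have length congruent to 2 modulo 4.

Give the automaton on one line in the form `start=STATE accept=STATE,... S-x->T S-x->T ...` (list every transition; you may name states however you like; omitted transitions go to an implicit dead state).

start=S0 accept=S5 S0-a->S1 S0-b->S2 S0-c->S1 S1-a->S3 S1-b->S4 S1-c->S3 S2-a->S3 S2-b->S5 S2-c->S3 S3-a->S6 S3-b->S7 S3-c->S6 S4-a->S6 S4-b->S8 S4-c->S6 S5-a->S8 S5-b->S8 S5-c->S8 S6-a->S0 S6-b->S9 S6-c->S0 S7-a->S0 S7-b->S10 S7-c->S0 S8-a->S10 S8-b->S10 S8-c->S10 S9-a->S1 S9-b->S11 S9-c->S1 S10-a->S11 S10-b->S11 S10-c->S11 S11-a->S5 S11-b->S5 S11-c->S5

Handle the two conditions separately and then intersect. The first has 3 states tracking whether and how much of `bb` has been seen; the second has 4 states tracking the input length modulo 4. A product state is a pair (one from each), accepting exactly when both do.
With 12 states:
          a    b    c  
>  S0     S1   S2   S1 
   S1     S3   S4   S3 
   S2     S3   S5   S3 
   S3     S6   S7   S6 
   S4     S6   S8   S6 
 * S5     S8   S8   S8 
   S6     S0   S9   S0 
   S7     S0  S10   S0 
   S8    S10  S10  S10 
   S9     S1  S11   S1 
   S10   S11  S11  S11 
   S11    S5   S5   S5 
(> = start, * = accepting)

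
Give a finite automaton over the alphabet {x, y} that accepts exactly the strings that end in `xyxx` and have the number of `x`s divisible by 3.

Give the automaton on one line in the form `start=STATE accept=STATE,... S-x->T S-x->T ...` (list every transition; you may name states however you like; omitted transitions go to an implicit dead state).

start=q0 accept=q11 q0-x->q1 q0-y->q0 q1-x->q2 q1-y->q3 q2-x->q4 q2-y->q5 q3-x->q6 q3-y->q7 q4-x->q1 q4-y->q8 q5-x->q9 q5-y->q10 q6-x->q11 q6-y->q5 q7-x->q2 q7-y->q7 q8-x->q12 q8-y->q0 q9-x->q13 q9-y->q8 q10-x->q4 q10-y->q10 q11-x->q1 q11-y->q8 q12-x->q14 q12-y->q3 q13-x->q2 q13-y->q3 q14-x->q4 q14-y->q5

Run two small machines in parallel and take their product. One (5 states) tracks how much of the suffix `xyxx` has currently been matched; the other (3 states) tracks the count of `x`s modulo 3. Each combined state is a pair, one component from each; accept when both components accept.
A 15-state machine:
          x    y  
>  q0     q1   q0 
   q1     q2   q3 
   q2     q4   q5 
   q3     q6   q7 
   q4     q1   q8 
   q5     q9  q10 
   q6    q11   q5 
   q7     q2   q7 
   q8    q12   q0 
   q9    q13   q8 
   q10    q4  q10 
 * q11    q1   q8 
   q12   q14   q3 
   q13    q2   q3 
   q14    q4   q5 
(> = start, * = accepting)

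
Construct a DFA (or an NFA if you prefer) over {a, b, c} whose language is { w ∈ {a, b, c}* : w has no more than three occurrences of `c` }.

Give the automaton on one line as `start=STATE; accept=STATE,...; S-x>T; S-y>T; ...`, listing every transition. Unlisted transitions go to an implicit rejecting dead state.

start=s0; accept=s0,s1,s2,s3; s0-a>s0; s0-b>s0; s0-c>s1; s1-a>s1; s1-b>s1; s1-c>s2; s2-a>s2; s2-b>s2; s2-c>s3; s3-a>s3; s3-b>s3; s3-c>s4; s4-a>s4; s4-b>s4; s4-c>s4

Count `c`s, saturating at 4: states s0 through s3 mean 0 through 3 `c`s seen; s4 means more than 3. Each `c` increments (capped at s4); other symbols loop. Accept from {s0, s1, s2, s3}.
A 5-state machine:
        a   b   c  
>* s0   s0  s0  s1 
 * s1   s1  s1  s2 
 * s2   s2  s2  s3 
 * s3   s3  s3  s4 
   s4   s4  s4  s4 
(> = start, * = accepting)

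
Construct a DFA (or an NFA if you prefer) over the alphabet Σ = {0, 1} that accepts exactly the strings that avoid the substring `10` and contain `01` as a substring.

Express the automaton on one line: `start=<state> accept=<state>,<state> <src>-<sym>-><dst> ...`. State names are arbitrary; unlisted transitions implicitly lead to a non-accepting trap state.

start=A accept=D A-0->B A-1->C B-0->B B-1->D C-0->C C-1->C D-0->C D-1->D

Handle the two conditions separately and then intersect. The first has 3 states tracking partial matches of the forbidden pattern `10`; the second has 3 states tracking whether and how much of `01` has been seen. A product state is a pair (one from each), accepting exactly when both do. After merging equivalent states the machine shrinks.
With 4 states:
       0  1 
>  A   B  C 
   B   B  D 
   C   C  C 
 * D   C  D 
(> = start, * = accepting)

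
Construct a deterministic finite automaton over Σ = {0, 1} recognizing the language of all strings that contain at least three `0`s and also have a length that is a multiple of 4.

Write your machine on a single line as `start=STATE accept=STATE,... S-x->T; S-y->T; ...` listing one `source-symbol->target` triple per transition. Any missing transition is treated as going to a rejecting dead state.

start=S0; accept=S10,S11; S0-0->S1; S0-1->S2; S1-0->S3; S1-1->S4; S2-0->S4; S2-1->S5; S3-0->S6; S3-1->S7; S4-0->S7; S4-1->S8; S5-0->S8; S5-1->S9; S6-0->S10; S6-1->S11; S7-0->S11; S7-1->S12; S8-0->S12; S8-1->S13; S9-0->S13; S9-1->S0; S10-0->S14; S10-1->S14; S11-0->S14; S11-1->S15; S12-0->S15; S12-1->S16; S13-0->S16; S13-1->S1; S14-0->S17; S14-1->S17; S15-0->S17; S15-1->S18; S16-0->S18; S16-1->S3; S17-0->S19; S17-1->S19; S18-0->S19; S18-1->S6; S19-0->S10; S19-1->S10

Run two small machines in parallel and take their product. One (5 states) tracks the count of `0`s, saturating at 4; the other (4 states) tracks the input length modulo 4. Each combined state is a pair, one component from each; accept when both components accept.
With 20 states:
          0    1  
>  S0     S1   S2 
   S1     S3   S4 
   S2     S4   S5 
   S3     S6   S7 
   S4     S7   S8 
   S5     S8   S9 
   S6    S10  S11 
   S7    S11  S12 
   S8    S12  S13 
   S9    S13   S0 
 * S10   S14  S14 
 * S11   S14  S15 
   S12   S15  S16 
   S13   S16   S1 
   S14   S17  S17 
   S15   S17  S18 
   S16   S18   S3 
   S17   S19  S19 
   S18   S19   S6 
   S19   S10  S10 
(> = start, * = accepting)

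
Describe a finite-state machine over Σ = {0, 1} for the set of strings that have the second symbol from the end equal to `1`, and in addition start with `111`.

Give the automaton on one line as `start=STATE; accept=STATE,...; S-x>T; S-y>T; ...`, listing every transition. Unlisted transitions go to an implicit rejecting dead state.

start=A; accept=I,J; A-0>B; A-1>C; B-0>D; B-1>E; C-0>F; C-1>G; D-0>D; D-1>E; E-0>F; E-1>H; F-0>D; F-1>E; G-0>F; G-1>I; H-0>F; H-1>H; I-0>J; I-1>I; J-0>K; J-1>L; K-0>K; K-1>L; L-0>J; L-1>I

Handle the two conditions separately and then intersect. The first has 7 states tracking the last 2 symbols read; the second has 5 states tracking whether the input so far still matches the prefix `111`. A product state is a pair (one from each), accepting exactly when both do.
12 states suffice.
       0  1 
>  A   B  C 
   B   D  E 
   C   F  G 
   D   D  E 
   E   F  H 
   F   D  E 
   G   F  I 
   H   F  H 
 * I   J  I 
 * J   K  L 
   K   K  L 
   L   J  I 
(> = start, * = accepting)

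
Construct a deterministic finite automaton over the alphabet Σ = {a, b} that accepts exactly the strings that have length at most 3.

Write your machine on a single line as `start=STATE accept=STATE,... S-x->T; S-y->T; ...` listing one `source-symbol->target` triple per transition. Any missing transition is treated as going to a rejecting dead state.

start=S0; accept=S0,S1,S2,S3; S0-a->S1; S0-b->S1; S1-a->S2; S1-b->S2; S2-a->S3; S2-b->S3; S3-a->S4; S3-b->S4; S4-a->S4; S4-b->S4

We only need to distinguish lengths 0, 1, …, 3, and '>3'. Chain S0 → S1 → S2 → S3 → S4 on every symbol, with S4 looping. Accepting states: {S0, S1, S2, S3}.
With 5 states:
        a   b  
>* S0   S1  S1 
 * S1   S2  S2 
 * S2   S3  S3 
 * S3   S4  S4 
   S4   S4  S4 
(> = start, * = accepting)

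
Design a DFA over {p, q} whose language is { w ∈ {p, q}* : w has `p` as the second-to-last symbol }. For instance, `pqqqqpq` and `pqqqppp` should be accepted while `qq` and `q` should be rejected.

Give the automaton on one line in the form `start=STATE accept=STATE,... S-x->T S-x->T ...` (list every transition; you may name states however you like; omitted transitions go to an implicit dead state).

Because acceptance depends on a position counted from the end, the machine has to buffer the most recent 2 symbols. Make each state the string of the last up-to-2 symbols read; on input `x` shift the window left and append `x`. Accept when the buffered window has length 2 and begins with `p`.
7 states suffice.
        p   q  
>  S0   S1  S2 
   S1   S3  S4 
   S2   S5  S6 
 * S3   S3  S4 
 * S4   S5  S6 
   S5   S3  S4 
   S6   S5  S6 
(> = start, * = accepting)

start=S0 accept=S3,S4 S0-p->S1 S0-q->S2 S1-p->S3 S1-q->S4 S2-p->S5 S2-q->S6 S3-p->S3 S3-q->S4 S4-p->S5 S4-q->S6 S5-p->S3 S5-q->S4 S6-p->S5 S6-q->S6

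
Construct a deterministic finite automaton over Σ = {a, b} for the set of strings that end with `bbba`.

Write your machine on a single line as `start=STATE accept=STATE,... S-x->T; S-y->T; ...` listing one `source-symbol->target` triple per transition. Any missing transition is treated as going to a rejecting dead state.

Let each state record the length of the longest suffix of the input read so far that is also a prefix of `bbba`. q1 means the last symbol is `b`; q2 means the last 2 symbols are `bb`; q3 means the last 3 symbols are `bbb`; q4 means the last 4 symbols are `bbba`. Accept only at q4, where the string currently ends in `bbba`.
5 states suffice.
        a   b  
>  q0   q0  q1 
   q1   q0  q2 
   q2   q0  q3 
   q3   q4  q3 
 * q4   q0  q1 
(> = start, * = accepting)

start=q0; accept=q4; q0-a->q0; q0-b->q1; q1-a->q0; q1-b->q2; q2-a->q0; q2-b->q3; q3-a->q4; q3-b->q3; q4-a->q0; q4-b->q1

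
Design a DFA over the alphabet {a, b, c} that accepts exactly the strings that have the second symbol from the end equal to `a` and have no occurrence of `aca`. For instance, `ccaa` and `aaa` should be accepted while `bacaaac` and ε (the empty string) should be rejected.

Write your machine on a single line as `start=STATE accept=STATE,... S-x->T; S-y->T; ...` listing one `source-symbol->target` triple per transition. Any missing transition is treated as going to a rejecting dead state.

start=q0; accept=q4,q5,q6; q0-a->q1; q0-b->q2; q0-c->q3; q1-a->q4; q1-b->q5; q1-c->q6; q2-a->q7; q2-b->q8; q2-c->q9; q3-a->q10; q3-b->q11; q3-c->q12; q4-a->q4; q4-b->q5; q4-c->q6; q5-a->q7; q5-b->q8; q5-c->q9; q6-a->q13; q6-b->q11; q6-c->q12; q7-a->q4; q7-b->q5; q7-c->q6; q8-a->q7; q8-b->q8; q8-c->q9; q9-a->q10; q9-b->q11; q9-c->q12; q10-a->q4; q10-b->q5; q10-c->q6; q11-a->q7; q11-b->q8; q11-c->q9; q12-a->q10; q12-b->q11; q12-c->q12; q13-a->q14; q13-b->q15; q13-c->q16; q14-a->q14; q14-b->q15; q14-c->q16; q15-a->q17; q15-b->q18; q15-c->q19; q16-a->q13; q16-b->q20; q16-c->q21; q17-a->q14; q17-b->q15; q17-c->q16; q18-a->q17; q18-b->q18; q18-c->q19; q19-a->q13; q19-b->q20; q19-c->q21; q20-a->q17; q20-b->q18; q20-c->q19; q21-a->q13; q21-b->q20; q21-c->q21

Handle the two conditions separately and then intersect. One (13 states) tracks the last 2 symbols read; the other (4 states) tracks partial matches of the forbidden pattern `aca`. Each combined state is a pair, one component from each; accept when both components accept.
A 22-state machine:
          a    b    c  
>  q0     q1   q2   q3 
   q1     q4   q5   q6 
   q2     q7   q8   q9 
   q3    q10  q11  q12 
 * q4     q4   q5   q6 
 * q5     q7   q8   q9 
 * q6    q13  q11  q12 
   q7     q4   q5   q6 
   q8     q7   q8   q9 
   q9    q10  q11  q12 
   q10    q4   q5   q6 
   q11    q7   q8   q9 
   q12   q10  q11  q12 
   q13   q14  q15  q16 
   q14   q14  q15  q16 
   q15   q17  q18  q19 
   q16   q13  q20  q21 
   q17   q14  q15  q16 
   q18   q17  q18  q19 
   q19   q13  q20  q21 
   q20   q17  q18  q19 
   q21   q13  q20  q21 
(> = start, * = accepting)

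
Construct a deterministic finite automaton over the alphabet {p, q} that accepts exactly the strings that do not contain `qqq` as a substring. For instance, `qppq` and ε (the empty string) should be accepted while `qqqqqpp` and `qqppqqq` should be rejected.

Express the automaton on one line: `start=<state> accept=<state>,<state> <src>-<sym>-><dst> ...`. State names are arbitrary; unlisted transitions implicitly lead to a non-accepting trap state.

Track partial matches of the forbidden pattern `qqq`. State S3 is a dead state reached once `qqq` has occurred; every other state accepts. S0 means no part of `qqq` is currently matched.
        p   q  
>* S0   S0  S1 
 * S1   S0  S2 
 * S2   S0  S3 
   S3   S3  S3 
(> = start, * = accepting)

start=S0 accept=S0,S1,S2 S0-p->S0 S0-q->S1 S1-p->S0 S1-q->S2 S2-p->S0 S2-q->S3 S3-p->S3 S3-q->S3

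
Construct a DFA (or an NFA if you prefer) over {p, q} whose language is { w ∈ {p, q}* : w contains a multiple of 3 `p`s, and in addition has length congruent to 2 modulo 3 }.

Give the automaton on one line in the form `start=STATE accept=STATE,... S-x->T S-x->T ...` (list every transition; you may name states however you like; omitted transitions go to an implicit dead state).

Build one automaton per condition and run them in lockstep. One (3 states) tracks the count of `p`s modulo 3; the other (3 states) tracks the input length modulo 3. Each combined state is a pair, one component from each; accept when both components accept.
With 9 states:
        p   q  
>  S0   S1  S2 
   S1   S3  S4 
   S2   S4  S5 
   S3   S0  S6 
   S4   S6  S7 
 * S5   S7  S0 
   S6   S2  S8 
   S7   S8  S1 
   S8   S5  S3 
(> = start, * = accepting)

start=S0 accept=S5 S0-p->S1 S0-q->S2 S1-p->S3 S1-q->S4 S2-p->S4 S2-q->S5 S3-p->S0 S3-q->S6 S4-p->S6 S4-q->S7 S5-p->S7 S5-q->S0 S6-p->S2 S6-q->S8 S7-p->S8 S7-q->S1 S8-p->S5 S8-q->S3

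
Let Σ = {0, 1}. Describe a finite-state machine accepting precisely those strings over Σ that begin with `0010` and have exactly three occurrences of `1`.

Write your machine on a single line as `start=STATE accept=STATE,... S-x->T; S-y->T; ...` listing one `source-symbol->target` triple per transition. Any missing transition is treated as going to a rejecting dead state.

Handle the two conditions separately and then intersect. One (6 states) tracks whether the input so far still matches the prefix `0010`; the other (5 states) tracks the count of `1`s, saturating at 4. Each combined state is a pair, one component from each; accept when both components accept. After merging equivalent states the machine shrinks.
An 8-state machine:
        0   1  
>  s0   s1  s2 
   s1   s3  s2 
   s2   s2  s2 
   s3   s2  s4 
   s4   s5  s2 
   s5   s5  s6 
   s6   s6  s7 
 * s7   s7  s2 
(> = start, * = accepting)

start=s0; accept=s7; s0-0->s1; s0-1->s2; s1-0->s3; s1-1->s2; s2-0->s2; s2-1->s2; s3-0->s2; s3-1->s4; s4-0->s5; s4-1->s2; s5-0->s5; s5-1->s6; s6-0->s6; s6-1->s7; s7-0->s7; s7-1->s2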